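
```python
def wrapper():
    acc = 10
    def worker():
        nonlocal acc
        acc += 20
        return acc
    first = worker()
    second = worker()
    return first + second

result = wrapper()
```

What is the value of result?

Step 1: acc starts at 10.
Step 2: First call: acc = 10 + 20 = 30, returns 30.
Step 3: Second call: acc = 30 + 20 = 50, returns 50.
Step 4: result = 30 + 50 = 80

The answer is 80.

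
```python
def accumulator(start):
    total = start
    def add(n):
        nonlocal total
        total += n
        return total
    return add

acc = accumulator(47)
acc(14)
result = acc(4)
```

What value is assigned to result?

Step 1: accumulator(47) creates closure with total = 47.
Step 2: First acc(14): total = 47 + 14 = 61.
Step 3: Second acc(4): total = 61 + 4 = 65. result = 65

The answer is 65.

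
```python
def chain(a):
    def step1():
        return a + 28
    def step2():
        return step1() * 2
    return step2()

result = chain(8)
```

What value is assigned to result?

Step 1: chain(8) captures a = 8.
Step 2: step2() calls step1() which returns 8 + 28 = 36.
Step 3: step2() returns 36 * 2 = 72

The answer is 72.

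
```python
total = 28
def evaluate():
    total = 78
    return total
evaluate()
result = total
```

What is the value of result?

Step 1: total = 28 globally.
Step 2: evaluate() creates a LOCAL total = 78 (no global keyword!).
Step 3: The global total is unchanged. result = 28

The answer is 28.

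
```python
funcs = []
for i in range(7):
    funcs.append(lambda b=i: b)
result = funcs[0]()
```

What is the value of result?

Step 1: Default argument b=i captures i's value at each iteration.
Step 2: funcs[0] captured b = 0 when i was 0.
Step 3: result = 0

The answer is 0.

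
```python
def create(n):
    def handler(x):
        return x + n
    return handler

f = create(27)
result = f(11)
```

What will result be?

Step 1: create(27) creates a closure that captures n = 27.
Step 2: f(11) calls the closure with x = 11, returning 11 + 27 = 38.
Step 3: result = 38

The answer is 38.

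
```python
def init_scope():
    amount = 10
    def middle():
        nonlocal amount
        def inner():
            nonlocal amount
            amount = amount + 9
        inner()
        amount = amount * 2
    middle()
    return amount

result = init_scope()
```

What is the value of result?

Step 1: amount = 10.
Step 2: inner() adds 9: amount = 10 + 9 = 19.
Step 3: middle() doubles: amount = 19 * 2 = 38.
Step 4: result = 38

The answer is 38.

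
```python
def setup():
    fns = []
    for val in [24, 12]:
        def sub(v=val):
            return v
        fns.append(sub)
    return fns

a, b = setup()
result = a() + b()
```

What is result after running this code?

Step 1: Default argument v=val captures val at each iteration.
Step 2: a() returns 24 (captured at first iteration), b() returns 12 (captured at second).
Step 3: result = 24 + 12 = 36

The answer is 36.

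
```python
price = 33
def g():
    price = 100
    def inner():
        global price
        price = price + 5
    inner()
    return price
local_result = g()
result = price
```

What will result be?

Step 1: Global price = 33. g() creates local price = 100.
Step 2: inner() declares global price and adds 5: global price = 33 + 5 = 38.
Step 3: g() returns its local price = 100 (unaffected by inner).
Step 4: result = global price = 38

The answer is 38.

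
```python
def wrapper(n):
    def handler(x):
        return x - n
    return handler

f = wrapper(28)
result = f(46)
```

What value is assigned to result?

Step 1: wrapper(28) creates a closure capturing n = 28.
Step 2: f(46) computes 46 - 28 = 18.
Step 3: result = 18

The answer is 18.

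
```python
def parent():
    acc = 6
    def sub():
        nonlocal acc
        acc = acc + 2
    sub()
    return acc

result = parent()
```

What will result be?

Step 1: parent() sets acc = 6.
Step 2: sub() uses nonlocal to modify acc in parent's scope: acc = 6 + 2 = 8.
Step 3: parent() returns the modified acc = 8

The answer is 8.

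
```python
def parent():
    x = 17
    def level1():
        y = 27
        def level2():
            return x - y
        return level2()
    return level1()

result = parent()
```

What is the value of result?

Step 1: x = 17 in parent. y = 27 in level1.
Step 2: level2() reads x = 17 and y = 27 from enclosing scopes.
Step 3: result = 17 - 27 = -10

The answer is -10.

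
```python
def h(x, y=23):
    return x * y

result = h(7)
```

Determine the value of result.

Step 1: h(7) uses default y = 23.
Step 2: Returns 7 * 23 = 161.
Step 3: result = 161

The answer is 161.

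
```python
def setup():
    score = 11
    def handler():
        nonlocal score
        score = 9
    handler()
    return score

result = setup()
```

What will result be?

Step 1: setup() sets score = 11.
Step 2: handler() uses nonlocal to reassign score = 9.
Step 3: result = 9

The answer is 9.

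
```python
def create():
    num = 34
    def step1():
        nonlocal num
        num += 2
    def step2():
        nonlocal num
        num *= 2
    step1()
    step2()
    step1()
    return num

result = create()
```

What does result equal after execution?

Step 1: num = 34.
Step 2: step1(): num = 34 + 2 = 36.
Step 3: step2(): num = 36 * 2 = 72.
Step 4: step1(): num = 72 + 2 = 74. result = 74

The answer is 74.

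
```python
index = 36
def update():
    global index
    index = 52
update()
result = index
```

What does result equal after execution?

Step 1: index = 36 globally.
Step 2: update() declares global index and sets it to 52.
Step 3: After update(), global index = 52. result = 52

The answer is 52.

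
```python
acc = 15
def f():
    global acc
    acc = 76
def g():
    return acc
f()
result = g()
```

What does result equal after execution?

Step 1: acc = 15.
Step 2: f() sets global acc = 76.
Step 3: g() reads global acc = 76. result = 76

The answer is 76.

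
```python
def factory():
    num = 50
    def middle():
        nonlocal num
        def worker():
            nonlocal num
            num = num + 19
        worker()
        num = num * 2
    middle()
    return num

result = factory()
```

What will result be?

Step 1: num = 50.
Step 2: worker() adds 19: num = 50 + 19 = 69.
Step 3: middle() doubles: num = 69 * 2 = 138.
Step 4: result = 138

The answer is 138.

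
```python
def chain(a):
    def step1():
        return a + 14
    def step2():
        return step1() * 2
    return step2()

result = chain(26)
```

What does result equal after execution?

Step 1: chain(26) captures a = 26.
Step 2: step2() calls step1() which returns 26 + 14 = 40.
Step 3: step2() returns 40 * 2 = 80

The answer is 80.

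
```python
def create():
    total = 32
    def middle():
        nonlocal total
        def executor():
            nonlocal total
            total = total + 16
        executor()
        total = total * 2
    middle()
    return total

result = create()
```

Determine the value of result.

Step 1: total = 32.
Step 2: executor() adds 16: total = 32 + 16 = 48.
Step 3: middle() doubles: total = 48 * 2 = 96.
Step 4: result = 96

The answer is 96.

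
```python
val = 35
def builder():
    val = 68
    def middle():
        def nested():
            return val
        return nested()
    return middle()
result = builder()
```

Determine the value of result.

Step 1: builder() defines val = 68. middle() and nested() have no local val.
Step 2: nested() checks local (none), enclosing middle() (none), enclosing builder() and finds val = 68.
Step 3: result = 68

The answer is 68.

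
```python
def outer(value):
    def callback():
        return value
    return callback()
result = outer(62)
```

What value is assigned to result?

Step 1: outer(62) binds parameter value = 62.
Step 2: callback() looks up value in enclosing scope and finds the parameter value = 62.
Step 3: result = 62

The answer is 62.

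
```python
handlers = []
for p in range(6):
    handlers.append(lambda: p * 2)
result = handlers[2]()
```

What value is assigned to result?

Step 1: All lambdas reference the same variable p (late binding).
Step 2: After the loop, p = 5. Every lambda returns p * 2.
Step 3: handlers[2]() = 5 * 2 = 10

The answer is 10.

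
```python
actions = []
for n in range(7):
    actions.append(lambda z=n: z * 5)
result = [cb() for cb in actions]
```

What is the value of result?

Step 1: Default arg z=n captures n at each iteration.
Step 2: actions[k] has z defaulting to k, returns k * 5.
Step 3: result = [0, 5, 10, 15, 20, 25, 30]

The answer is [0, 5, 10, 15, 20, 25, 30].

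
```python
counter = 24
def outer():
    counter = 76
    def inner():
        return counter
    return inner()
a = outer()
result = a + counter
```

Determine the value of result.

Step 1: outer() has local counter = 76. inner() reads from enclosing.
Step 2: outer() returns 76. Global counter = 24 unchanged.
Step 3: result = 76 + 24 = 100

The answer is 100.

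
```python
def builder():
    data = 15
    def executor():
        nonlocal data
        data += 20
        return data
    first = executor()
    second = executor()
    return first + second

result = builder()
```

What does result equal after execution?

Step 1: data starts at 15.
Step 2: First call: data = 15 + 20 = 35, returns 35.
Step 3: Second call: data = 35 + 20 = 55, returns 55.
Step 4: result = 35 + 55 = 90

The answer is 90.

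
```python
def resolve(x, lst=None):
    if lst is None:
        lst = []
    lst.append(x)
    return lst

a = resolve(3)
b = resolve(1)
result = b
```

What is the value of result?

Step 1: None default with guard creates a NEW list each call.
Step 2: a = [3] (fresh list). b = [1] (another fresh list).
Step 3: result = [1] (this is the fix for mutable default)

The answer is [1].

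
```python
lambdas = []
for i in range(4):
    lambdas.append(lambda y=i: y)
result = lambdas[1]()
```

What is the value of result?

Step 1: Default argument y=i captures i's value at each iteration.
Step 2: lambdas[1] captured y = 1 when i was 1.
Step 3: result = 1

The answer is 1.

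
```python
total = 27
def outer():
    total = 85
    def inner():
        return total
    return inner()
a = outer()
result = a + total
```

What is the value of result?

Step 1: outer() has local total = 85. inner() reads from enclosing.
Step 2: outer() returns 85. Global total = 27 unchanged.
Step 3: result = 85 + 27 = 112

The answer is 112.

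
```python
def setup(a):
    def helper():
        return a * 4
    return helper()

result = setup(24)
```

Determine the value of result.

Step 1: setup(24) binds parameter a = 24.
Step 2: helper() accesses a = 24 from enclosing scope.
Step 3: result = 24 * 4 = 96

The answer is 96.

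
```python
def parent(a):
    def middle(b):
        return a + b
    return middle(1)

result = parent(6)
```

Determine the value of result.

Step 1: parent(6) passes a = 6.
Step 2: middle(1) has b = 1, reads a = 6 from enclosing.
Step 3: result = 6 + 1 = 7

The answer is 7.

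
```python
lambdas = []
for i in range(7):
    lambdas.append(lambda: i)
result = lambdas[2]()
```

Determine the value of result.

Step 1: The loop creates 7 lambdas, all referencing the same variable i.
Step 2: After the loop, i = 6 (final value).
Step 3: lambdas[2]() looks up i at call time and finds 6. This is the late binding gotcha. result = 6

The answer is 6.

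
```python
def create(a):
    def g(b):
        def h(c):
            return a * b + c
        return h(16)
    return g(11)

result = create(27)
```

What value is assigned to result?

Step 1: a = 27, b = 11, c = 16.
Step 2: h() computes a * b + c = 27 * 11 + 16 = 313.
Step 3: result = 313

The answer is 313.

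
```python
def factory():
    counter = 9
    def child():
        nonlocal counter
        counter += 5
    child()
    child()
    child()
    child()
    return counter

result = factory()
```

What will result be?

Step 1: counter starts at 9.
Step 2: child() is called 4 times, each adding 5.
Step 3: counter = 9 + 5 * 4 = 29

The answer is 29.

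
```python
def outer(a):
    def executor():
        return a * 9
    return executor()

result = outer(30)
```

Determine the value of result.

Step 1: outer(30) binds parameter a = 30.
Step 2: executor() accesses a = 30 from enclosing scope.
Step 3: result = 30 * 9 = 270

The answer is 270.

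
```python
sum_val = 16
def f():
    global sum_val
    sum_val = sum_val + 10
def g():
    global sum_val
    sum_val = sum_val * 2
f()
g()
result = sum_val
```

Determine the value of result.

Step 1: sum_val = 16.
Step 2: f() adds 10: sum_val = 16 + 10 = 26.
Step 3: g() doubles: sum_val = 26 * 2 = 52.
Step 4: result = 52

The answer is 52.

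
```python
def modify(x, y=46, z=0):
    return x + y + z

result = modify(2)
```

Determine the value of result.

Step 1: modify(2) uses defaults y = 46, z = 0.
Step 2: Returns 2 + 46 + 0 = 48.
Step 3: result = 48

The answer is 48.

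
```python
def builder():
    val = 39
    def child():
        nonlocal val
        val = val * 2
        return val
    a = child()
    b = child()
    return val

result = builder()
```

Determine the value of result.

Step 1: val starts at 39.
Step 2: First child(): val = 39 * 2 = 78.
Step 3: Second child(): val = 78 * 2 = 156.
Step 4: result = 156

The answer is 156.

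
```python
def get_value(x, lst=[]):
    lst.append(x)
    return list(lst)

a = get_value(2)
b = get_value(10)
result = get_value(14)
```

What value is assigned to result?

Step 1: Default list is shared. list() creates copies for return values.
Step 2: Internal list grows: [2] -> [2, 10] -> [2, 10, 14].
Step 3: result = [2, 10, 14]

The answer is [2, 10, 14].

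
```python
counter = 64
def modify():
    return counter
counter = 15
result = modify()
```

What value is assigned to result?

Step 1: counter is first set to 64, then reassigned to 15.
Step 2: modify() is called after the reassignment, so it looks up the current global counter = 15.
Step 3: result = 15

The answer is 15.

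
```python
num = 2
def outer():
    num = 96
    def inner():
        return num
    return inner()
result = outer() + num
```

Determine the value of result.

Step 1: Global num = 2. outer() shadows with num = 96.
Step 2: inner() returns enclosing num = 96. outer() = 96.
Step 3: result = 96 + global num (2) = 98

The answer is 98.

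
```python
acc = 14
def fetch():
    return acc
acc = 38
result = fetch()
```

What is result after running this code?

Step 1: acc is first set to 14, then reassigned to 38.
Step 2: fetch() is called after the reassignment, so it looks up the current global acc = 38.
Step 3: result = 38

The answer is 38.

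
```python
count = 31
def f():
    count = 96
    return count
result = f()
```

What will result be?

Step 1: Global count = 31.
Step 2: f() creates local count = 96, shadowing the global.
Step 3: Returns local count = 96. result = 96

The answer is 96.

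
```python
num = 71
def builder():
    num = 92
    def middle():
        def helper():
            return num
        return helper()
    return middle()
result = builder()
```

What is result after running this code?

Step 1: builder() defines num = 92. middle() and helper() have no local num.
Step 2: helper() checks local (none), enclosing middle() (none), enclosing builder() and finds num = 92.
Step 3: result = 92

The answer is 92.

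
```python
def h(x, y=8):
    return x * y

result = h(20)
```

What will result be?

Step 1: h(20) uses default y = 8.
Step 2: Returns 20 * 8 = 160.
Step 3: result = 160

The answer is 160.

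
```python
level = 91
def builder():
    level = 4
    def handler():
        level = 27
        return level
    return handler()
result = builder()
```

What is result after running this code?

Step 1: Three scopes define level: global (91), builder (4), handler (27).
Step 2: handler() has its own local level = 27, which shadows both enclosing and global.
Step 3: result = 27 (local wins in LEGB)

The answer is 27.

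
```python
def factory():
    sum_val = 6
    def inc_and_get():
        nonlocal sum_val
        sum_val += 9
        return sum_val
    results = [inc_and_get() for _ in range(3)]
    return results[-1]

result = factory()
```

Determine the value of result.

Step 1: sum_val = 6.
Step 2: Three calls to inc_and_get(), each adding 9.
Step 3: Last value = 6 + 9 * 3 = 33

The answer is 33.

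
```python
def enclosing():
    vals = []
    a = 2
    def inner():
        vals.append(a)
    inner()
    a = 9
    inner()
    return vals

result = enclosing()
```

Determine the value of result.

Step 1: a = 2. inner() appends current a to vals.
Step 2: First inner(): appends 2. Then a = 9.
Step 3: Second inner(): appends 9 (closure sees updated a). result = [2, 9]

The answer is [2, 9].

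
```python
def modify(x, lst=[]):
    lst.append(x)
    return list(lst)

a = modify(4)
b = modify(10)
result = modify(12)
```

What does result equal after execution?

Step 1: Default list is shared. list() creates copies for return values.
Step 2: Internal list grows: [4] -> [4, 10] -> [4, 10, 12].
Step 3: result = [4, 10, 12]

The answer is [4, 10, 12].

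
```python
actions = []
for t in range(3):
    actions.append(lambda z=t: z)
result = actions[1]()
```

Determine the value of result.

Step 1: Default argument z=t captures t's value at each iteration.
Step 2: actions[1] captured z = 1 when t was 1.
Step 3: result = 1

The answer is 1.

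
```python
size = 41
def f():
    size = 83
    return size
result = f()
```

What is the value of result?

Step 1: Global size = 41.
Step 2: f() creates local size = 83, shadowing the global.
Step 3: Returns local size = 83. result = 83

The answer is 83.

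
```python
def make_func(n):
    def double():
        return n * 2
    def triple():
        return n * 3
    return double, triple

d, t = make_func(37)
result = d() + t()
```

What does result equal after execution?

Step 1: Both closures capture the same n = 37.
Step 2: d() = 37 * 2 = 74, t() = 37 * 3 = 111.
Step 3: result = 74 + 111 = 185

The answer is 185.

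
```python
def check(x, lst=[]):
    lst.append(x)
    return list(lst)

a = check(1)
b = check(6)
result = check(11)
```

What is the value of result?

Step 1: Default list is shared. list() creates copies for return values.
Step 2: Internal list grows: [1] -> [1, 6] -> [1, 6, 11].
Step 3: result = [1, 6, 11]

The answer is [1, 6, 11].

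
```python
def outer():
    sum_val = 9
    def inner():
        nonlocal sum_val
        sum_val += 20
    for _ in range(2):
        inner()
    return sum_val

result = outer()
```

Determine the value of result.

Step 1: sum_val = 9.
Step 2: inner() is called 2 times in a loop, each adding 20 via nonlocal.
Step 3: sum_val = 9 + 20 * 2 = 49

The answer is 49.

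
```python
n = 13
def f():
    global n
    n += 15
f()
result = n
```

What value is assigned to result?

Step 1: n = 13 globally.
Step 2: f() modifies global n: n += 15 = 28.
Step 3: result = 28

The answer is 28.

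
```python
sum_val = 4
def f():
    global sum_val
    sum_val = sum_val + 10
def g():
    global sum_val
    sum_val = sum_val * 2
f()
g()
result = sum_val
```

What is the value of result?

Step 1: sum_val = 4.
Step 2: f() adds 10: sum_val = 4 + 10 = 14.
Step 3: g() doubles: sum_val = 14 * 2 = 28.
Step 4: result = 28

The answer is 28.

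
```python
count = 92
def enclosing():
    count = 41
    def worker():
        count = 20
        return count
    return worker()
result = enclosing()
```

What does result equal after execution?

Step 1: Three scopes define count: global (92), enclosing (41), worker (20).
Step 2: worker() has its own local count = 20, which shadows both enclosing and global.
Step 3: result = 20 (local wins in LEGB)

The answer is 20.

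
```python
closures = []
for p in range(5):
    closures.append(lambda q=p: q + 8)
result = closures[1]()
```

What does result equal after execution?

Step 1: Default argument q=p captures p's value at definition time.
Step 2: closures[1] was defined when p = 1, so q defaults to 1.
Step 3: result = 1 + 8 = 9 (default arg fixes the late binding issue)

The answer is 9.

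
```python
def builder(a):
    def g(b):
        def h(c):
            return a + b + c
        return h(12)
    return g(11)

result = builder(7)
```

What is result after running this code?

Step 1: a = 7, b = 11, c = 12 across three nested scopes.
Step 2: h() accesses all three via LEGB rule.
Step 3: result = 7 + 11 + 12 = 30

The answer is 30.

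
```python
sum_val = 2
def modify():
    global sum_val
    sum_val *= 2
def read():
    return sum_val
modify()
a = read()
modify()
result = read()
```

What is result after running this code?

Step 1: sum_val = 2.
Step 2: First modify(): sum_val = 2 * 2 = 4.
Step 3: Second modify(): sum_val = 4 * 2 = 8.
Step 4: read() returns 8

The answer is 8.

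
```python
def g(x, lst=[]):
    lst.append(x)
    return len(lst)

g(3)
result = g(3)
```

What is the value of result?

Step 1: Mutable default list persists between calls.
Step 2: First call: lst = [3], len = 1. Second call: lst = [3, 3], len = 2.
Step 3: result = 2

The answer is 2.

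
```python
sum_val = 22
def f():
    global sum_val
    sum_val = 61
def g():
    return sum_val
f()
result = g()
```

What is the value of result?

Step 1: sum_val = 22.
Step 2: f() sets global sum_val = 61.
Step 3: g() reads global sum_val = 61. result = 61

The answer is 61.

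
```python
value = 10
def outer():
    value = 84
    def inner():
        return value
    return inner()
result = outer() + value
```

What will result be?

Step 1: Global value = 10. outer() shadows with value = 84.
Step 2: inner() returns enclosing value = 84. outer() = 84.
Step 3: result = 84 + global value (10) = 94

The answer is 94.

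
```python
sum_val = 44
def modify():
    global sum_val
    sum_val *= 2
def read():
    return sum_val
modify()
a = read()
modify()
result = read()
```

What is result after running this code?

Step 1: sum_val = 44.
Step 2: First modify(): sum_val = 44 * 2 = 88.
Step 3: Second modify(): sum_val = 88 * 2 = 176.
Step 4: read() returns 176

The answer is 176.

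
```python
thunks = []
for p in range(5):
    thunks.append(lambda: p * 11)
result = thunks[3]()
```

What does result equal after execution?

Step 1: All lambdas reference the same variable p (late binding).
Step 2: After the loop, p = 4. Every lambda returns p * 11.
Step 3: thunks[3]() = 4 * 11 = 44

The answer is 44.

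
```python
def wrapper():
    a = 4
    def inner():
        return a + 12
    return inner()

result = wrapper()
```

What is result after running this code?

Step 1: wrapper() defines a = 4.
Step 2: inner() reads a = 4 from enclosing scope, returns 4 + 12 = 16.
Step 3: result = 16

The answer is 16.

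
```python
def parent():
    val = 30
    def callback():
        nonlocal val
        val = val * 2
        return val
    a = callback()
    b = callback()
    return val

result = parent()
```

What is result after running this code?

Step 1: val starts at 30.
Step 2: First callback(): val = 30 * 2 = 60.
Step 3: Second callback(): val = 60 * 2 = 120.
Step 4: result = 120

The answer is 120.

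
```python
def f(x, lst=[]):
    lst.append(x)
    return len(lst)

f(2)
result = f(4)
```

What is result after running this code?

Step 1: Mutable default list persists between calls.
Step 2: First call: lst = [2], len = 1. Second call: lst = [2, 4], len = 2.
Step 3: result = 2

The answer is 2.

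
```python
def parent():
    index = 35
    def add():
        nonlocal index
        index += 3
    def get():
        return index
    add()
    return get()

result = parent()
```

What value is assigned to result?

Step 1: index = 35. add() modifies it via nonlocal, get() reads it.
Step 2: add() makes index = 35 + 3 = 38.
Step 3: get() returns 38. result = 38

The answer is 38.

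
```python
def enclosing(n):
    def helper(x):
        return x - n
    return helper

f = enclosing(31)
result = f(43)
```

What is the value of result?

Step 1: enclosing(31) creates a closure capturing n = 31.
Step 2: f(43) computes 43 - 31 = 12.
Step 3: result = 12

The answer is 12.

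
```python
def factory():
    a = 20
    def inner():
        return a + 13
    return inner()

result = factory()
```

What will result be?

Step 1: factory() defines a = 20.
Step 2: inner() reads a = 20 from enclosing scope, returns 20 + 13 = 33.
Step 3: result = 33

The answer is 33.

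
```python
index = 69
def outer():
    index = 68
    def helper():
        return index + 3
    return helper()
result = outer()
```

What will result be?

Step 1: outer() shadows global index with index = 68.
Step 2: helper() finds index = 68 in enclosing scope, computes 68 + 3 = 71.
Step 3: result = 71

The answer is 71.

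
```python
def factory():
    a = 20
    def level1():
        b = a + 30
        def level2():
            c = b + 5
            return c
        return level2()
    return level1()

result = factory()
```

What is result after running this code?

Step 1: a = 20. b = a + 30 = 50.
Step 2: c = b + 5 = 50 + 5 = 55.
Step 3: result = 55

The answer is 55.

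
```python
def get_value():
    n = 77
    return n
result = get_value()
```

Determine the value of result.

Step 1: get_value() defines n = 77 in its local scope.
Step 2: return n finds the local variable n = 77.
Step 3: result = 77

The answer is 77.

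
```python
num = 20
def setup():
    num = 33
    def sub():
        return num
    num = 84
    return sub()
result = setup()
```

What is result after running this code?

Step 1: setup() sets num = 33, then later num = 84.
Step 2: sub() is called after num is reassigned to 84. Closures capture variables by reference, not by value.
Step 3: result = 84

The answer is 84.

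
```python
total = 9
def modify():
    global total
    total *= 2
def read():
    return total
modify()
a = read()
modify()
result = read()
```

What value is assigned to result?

Step 1: total = 9.
Step 2: First modify(): total = 9 * 2 = 18.
Step 3: Second modify(): total = 18 * 2 = 36.
Step 4: read() returns 36

The answer is 36.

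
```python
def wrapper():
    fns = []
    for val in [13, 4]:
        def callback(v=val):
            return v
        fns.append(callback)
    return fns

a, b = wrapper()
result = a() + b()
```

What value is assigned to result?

Step 1: Default argument v=val captures val at each iteration.
Step 2: a() returns 13 (captured at first iteration), b() returns 4 (captured at second).
Step 3: result = 13 + 4 = 17

The answer is 17.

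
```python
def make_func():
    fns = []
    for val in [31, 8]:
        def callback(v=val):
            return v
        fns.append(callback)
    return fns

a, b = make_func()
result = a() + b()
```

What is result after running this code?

Step 1: Default argument v=val captures val at each iteration.
Step 2: a() returns 31 (captured at first iteration), b() returns 8 (captured at second).
Step 3: result = 31 + 8 = 39

The answer is 39.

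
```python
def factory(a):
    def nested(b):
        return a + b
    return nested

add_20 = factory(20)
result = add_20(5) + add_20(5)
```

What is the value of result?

Step 1: add_20 captures a = 20.
Step 2: add_20(5) = 20 + 5 = 25, called twice.
Step 3: result = 25 + 25 = 50

The answer is 50.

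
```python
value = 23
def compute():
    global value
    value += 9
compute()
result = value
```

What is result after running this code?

Step 1: value = 23 globally.
Step 2: compute() modifies global value: value += 9 = 32.
Step 3: result = 32

The answer is 32.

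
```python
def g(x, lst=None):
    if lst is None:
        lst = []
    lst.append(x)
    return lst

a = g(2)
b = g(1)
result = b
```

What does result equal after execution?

Step 1: None default with guard creates a NEW list each call.
Step 2: a = [2] (fresh list). b = [1] (another fresh list).
Step 3: result = [1] (this is the fix for mutable default)

The answer is [1].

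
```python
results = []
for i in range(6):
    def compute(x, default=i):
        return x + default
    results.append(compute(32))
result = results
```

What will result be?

Step 1: Default argument default=i is evaluated at function definition time.
Step 2: Each iteration creates compute with default = current i value.
Step 3: compute(32) returns 32 + default. results = [32, 33, 34, 35, 36, 37]

The answer is [32, 33, 34, 35, 36, 37].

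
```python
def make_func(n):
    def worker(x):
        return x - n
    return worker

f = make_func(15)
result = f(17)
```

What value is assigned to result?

Step 1: make_func(15) creates a closure capturing n = 15.
Step 2: f(17) computes 17 - 15 = 2.
Step 3: result = 2

The answer is 2.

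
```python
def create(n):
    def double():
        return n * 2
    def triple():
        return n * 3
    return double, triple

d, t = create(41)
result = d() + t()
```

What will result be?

Step 1: Both closures capture the same n = 41.
Step 2: d() = 41 * 2 = 82, t() = 41 * 3 = 123.
Step 3: result = 82 + 123 = 205

The answer is 205.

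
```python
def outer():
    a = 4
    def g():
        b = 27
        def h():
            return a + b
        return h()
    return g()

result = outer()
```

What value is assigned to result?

Step 1: outer() defines a = 4. g() defines b = 27.
Step 2: h() accesses both from enclosing scopes: a = 4, b = 27.
Step 3: result = 4 + 27 = 31

The answer is 31.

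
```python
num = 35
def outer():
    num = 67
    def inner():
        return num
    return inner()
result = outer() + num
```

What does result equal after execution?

Step 1: Global num = 35. outer() shadows with num = 67.
Step 2: inner() returns enclosing num = 67. outer() = 67.
Step 3: result = 67 + global num (35) = 102

The answer is 102.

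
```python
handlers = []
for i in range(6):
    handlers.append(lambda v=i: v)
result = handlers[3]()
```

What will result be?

Step 1: Default argument v=i captures i's value at each iteration.
Step 2: handlers[3] captured v = 3 when i was 3.
Step 3: result = 3

The answer is 3.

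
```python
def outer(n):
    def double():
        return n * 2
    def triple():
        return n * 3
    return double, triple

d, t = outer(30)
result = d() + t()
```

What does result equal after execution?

Step 1: Both closures capture the same n = 30.
Step 2: d() = 30 * 2 = 60, t() = 30 * 3 = 90.
Step 3: result = 60 + 90 = 150

The answer is 150.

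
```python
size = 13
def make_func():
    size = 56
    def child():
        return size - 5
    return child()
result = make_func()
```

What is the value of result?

Step 1: make_func() shadows global size with size = 56.
Step 2: child() finds size = 56 in enclosing scope, computes 56 - 5 = 51.
Step 3: result = 51

The answer is 51.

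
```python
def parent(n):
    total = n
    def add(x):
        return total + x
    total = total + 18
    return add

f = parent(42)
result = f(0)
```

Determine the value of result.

Step 1: parent(42) sets total = 42, then total = 42 + 18 = 60.
Step 2: Closures capture by reference, so add sees total = 60.
Step 3: f(0) returns 60 + 0 = 60

The answer is 60.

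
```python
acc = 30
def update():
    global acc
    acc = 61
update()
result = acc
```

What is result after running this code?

Step 1: acc = 30 globally.
Step 2: update() declares global acc and sets it to 61.
Step 3: After update(), global acc = 61. result = 61

The answer is 61.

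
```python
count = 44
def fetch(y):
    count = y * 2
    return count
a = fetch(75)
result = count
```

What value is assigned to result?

Step 1: Global count = 44.
Step 2: fetch(75) creates local count = 75 * 2 = 150.
Step 3: Global count unchanged because no global keyword. result = 44

The answer is 44.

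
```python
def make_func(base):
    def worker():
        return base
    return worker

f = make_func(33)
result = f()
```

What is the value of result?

Step 1: make_func(33) creates closure capturing base = 33.
Step 2: f() returns the captured base = 33.
Step 3: result = 33

The answer is 33.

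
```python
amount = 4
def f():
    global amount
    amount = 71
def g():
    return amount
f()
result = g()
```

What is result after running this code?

Step 1: amount = 4.
Step 2: f() sets global amount = 71.
Step 3: g() reads global amount = 71. result = 71

The answer is 71.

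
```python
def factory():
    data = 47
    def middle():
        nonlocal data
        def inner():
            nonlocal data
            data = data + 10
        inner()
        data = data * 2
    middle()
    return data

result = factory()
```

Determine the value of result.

Step 1: data = 47.
Step 2: inner() adds 10: data = 47 + 10 = 57.
Step 3: middle() doubles: data = 57 * 2 = 114.
Step 4: result = 114

The answer is 114.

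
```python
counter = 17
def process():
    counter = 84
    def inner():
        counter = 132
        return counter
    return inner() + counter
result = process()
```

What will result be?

Step 1: process() has local counter = 84. inner() has local counter = 132.
Step 2: inner() returns its local counter = 132.
Step 3: process() returns 132 + its own counter (84) = 216

The answer is 216.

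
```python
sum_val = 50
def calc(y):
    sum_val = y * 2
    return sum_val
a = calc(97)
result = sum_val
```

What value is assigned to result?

Step 1: Global sum_val = 50.
Step 2: calc(97) creates local sum_val = 97 * 2 = 194.
Step 3: Global sum_val unchanged because no global keyword. result = 50

The answer is 50.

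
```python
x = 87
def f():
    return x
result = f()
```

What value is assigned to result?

Step 1: x = 87 is defined in the global scope.
Step 2: f() looks up x. No local x exists, so Python checks the global scope via LEGB rule and finds x = 87.
Step 3: result = 87

The answer is 87.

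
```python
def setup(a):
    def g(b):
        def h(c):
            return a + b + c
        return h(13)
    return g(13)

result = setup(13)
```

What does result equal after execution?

Step 1: a = 13, b = 13, c = 13 across three nested scopes.
Step 2: h() accesses all three via LEGB rule.
Step 3: result = 13 + 13 + 13 = 39

The answer is 39.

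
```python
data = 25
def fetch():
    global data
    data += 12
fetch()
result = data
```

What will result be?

Step 1: data = 25 globally.
Step 2: fetch() modifies global data: data += 12 = 37.
Step 3: result = 37

The answer is 37.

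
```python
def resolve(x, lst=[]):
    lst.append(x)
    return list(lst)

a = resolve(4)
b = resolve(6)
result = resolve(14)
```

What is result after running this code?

Step 1: Default list is shared. list() creates copies for return values.
Step 2: Internal list grows: [4] -> [4, 6] -> [4, 6, 14].
Step 3: result = [4, 6, 14]

The answer is [4, 6, 14].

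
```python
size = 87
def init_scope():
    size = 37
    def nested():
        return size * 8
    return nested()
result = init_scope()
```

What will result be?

Step 1: init_scope() shadows global size with size = 37.
Step 2: nested() finds size = 37 in enclosing scope, computes 37 * 8 = 296.
Step 3: result = 296

The answer is 296.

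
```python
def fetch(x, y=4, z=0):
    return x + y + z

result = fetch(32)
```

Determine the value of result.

Step 1: fetch(32) uses defaults y = 4, z = 0.
Step 2: Returns 32 + 4 + 0 = 36.
Step 3: result = 36

The answer is 36.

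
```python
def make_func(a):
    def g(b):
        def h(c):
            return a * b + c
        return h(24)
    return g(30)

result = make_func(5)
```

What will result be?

Step 1: a = 5, b = 30, c = 24.
Step 2: h() computes a * b + c = 5 * 30 + 24 = 174.
Step 3: result = 174

The answer is 174.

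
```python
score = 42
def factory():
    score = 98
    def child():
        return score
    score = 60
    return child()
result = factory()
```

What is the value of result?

Step 1: factory() sets score = 98, then later score = 60.
Step 2: child() is called after score is reassigned to 60. Closures capture variables by reference, not by value.
Step 3: result = 60

The answer is 60.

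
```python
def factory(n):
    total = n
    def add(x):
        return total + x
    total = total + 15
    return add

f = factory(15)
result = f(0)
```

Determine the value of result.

Step 1: factory(15) sets total = 15, then total = 15 + 15 = 30.
Step 2: Closures capture by reference, so add sees total = 30.
Step 3: f(0) returns 30 + 0 = 30

The answer is 30.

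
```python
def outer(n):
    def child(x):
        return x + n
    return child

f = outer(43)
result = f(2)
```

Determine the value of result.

Step 1: outer(43) creates a closure that captures n = 43.
Step 2: f(2) calls the closure with x = 2, returning 2 + 43 = 45.
Step 3: result = 45

The answer is 45.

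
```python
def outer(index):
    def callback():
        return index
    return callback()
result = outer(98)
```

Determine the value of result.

Step 1: outer(98) binds parameter index = 98.
Step 2: callback() looks up index in enclosing scope and finds the parameter index = 98.
Step 3: result = 98

The answer is 98.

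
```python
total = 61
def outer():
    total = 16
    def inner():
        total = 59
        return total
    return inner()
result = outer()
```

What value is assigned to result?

Step 1: Three scopes define total: global (61), outer (16), inner (59).
Step 2: inner() has its own local total = 59, which shadows both enclosing and global.
Step 3: result = 59 (local wins in LEGB)

The answer is 59.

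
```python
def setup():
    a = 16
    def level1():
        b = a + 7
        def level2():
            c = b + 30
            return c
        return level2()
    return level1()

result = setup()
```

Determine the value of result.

Step 1: a = 16. b = a + 7 = 23.
Step 2: c = b + 30 = 23 + 30 = 53.
Step 3: result = 53

The answer is 53.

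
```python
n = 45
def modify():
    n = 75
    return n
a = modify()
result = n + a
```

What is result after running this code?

Step 1: Global n = 45. modify() returns local n = 75.
Step 2: a = 75. Global n still = 45.
Step 3: result = 45 + 75 = 120

The answer is 120.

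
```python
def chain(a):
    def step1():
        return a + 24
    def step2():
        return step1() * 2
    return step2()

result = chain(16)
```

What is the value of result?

Step 1: chain(16) captures a = 16.
Step 2: step2() calls step1() which returns 16 + 24 = 40.
Step 3: step2() returns 40 * 2 = 80

The answer is 80.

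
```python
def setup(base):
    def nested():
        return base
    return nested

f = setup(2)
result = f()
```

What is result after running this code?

Step 1: setup(2) creates closure capturing base = 2.
Step 2: f() returns the captured base = 2.
Step 3: result = 2

The answer is 2.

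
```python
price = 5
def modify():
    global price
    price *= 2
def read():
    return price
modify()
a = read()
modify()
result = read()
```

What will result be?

Step 1: price = 5.
Step 2: First modify(): price = 5 * 2 = 10.
Step 3: Second modify(): price = 10 * 2 = 20.
Step 4: read() returns 20

The answer is 20.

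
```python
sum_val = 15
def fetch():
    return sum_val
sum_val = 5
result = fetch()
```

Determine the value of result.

Step 1: sum_val is first set to 15, then reassigned to 5.
Step 2: fetch() is called after the reassignment, so it looks up the current global sum_val = 5.
Step 3: result = 5

The answer is 5.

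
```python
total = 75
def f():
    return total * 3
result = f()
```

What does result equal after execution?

Step 1: total = 75 is defined globally.
Step 2: f() looks up total from global scope = 75, then computes 75 * 3 = 225.
Step 3: result = 225

The answer is 225.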